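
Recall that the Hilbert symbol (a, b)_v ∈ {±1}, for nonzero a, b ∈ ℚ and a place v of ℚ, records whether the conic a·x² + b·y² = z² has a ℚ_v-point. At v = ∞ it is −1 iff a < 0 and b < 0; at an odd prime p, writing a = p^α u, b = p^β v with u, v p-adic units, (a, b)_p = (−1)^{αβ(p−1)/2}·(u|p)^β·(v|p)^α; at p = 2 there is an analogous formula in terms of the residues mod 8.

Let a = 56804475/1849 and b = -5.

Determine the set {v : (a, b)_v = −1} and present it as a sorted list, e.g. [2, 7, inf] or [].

(a, b) ≡ (46371, -5) mod (ℚ^×)²; places V = {2, 3, 5, 7, 13, 29, 41, 43, ∞}.
(a,b)_∞: sgn(46371)=+, sgn(-5)=−, so +1.
(a,b)_29: α=1, u≡25; β=0, v≡24 (mod 29); (25|29)=+1, (24|29)=+1; sign (−1)^0·+1^0·+1^1 = +1.
(a,b)_13: α=1, u≡5; β=0, v≡8 (mod 13); (5|13)=-1, (8|13)=-1; sign (−1)^0·-1^0·-1^1 = -1.
(a,b)_7: α=2, u≡5; β=0, v≡2 (mod 7); (5|7)=-1, (2|7)=+1; sign (−1)^0·-1^0·+1^2 = +1.
(a,b)_5: α=2, u≡1; β=1, v≡4 (mod 5); (1|5)=+1, (4|5)=+1; sign (−1)^0·+1^1·+1^2 = +1.
(a,b)_2: α=0, β=0; u≡3, v≡3 (mod 8); ε(u)ε(v)=1·1, αω(v)=0·1, βω(u)=0·1; sum ≡ 1  ⇒  -1.
(a,b)_41: α=1, u≡11; β=0, v≡36 (mod 41); (11|41)=-1, (36|41)=+1; sign (−1)^0·-1^0·+1^1 = +1.
(a,b)_43: α=-2, u≡13; β=0, v≡38 (mod 43); (13|43)=+1, (38|43)=+1; sign (−1)^0·+1^0·+1^-2 = +1.
(a,b)_3: α=1, u≡1; β=0, v≡1 (mod 3); (1|3)=+1, (1|3)=+1; sign (−1)^0·+1^0·+1^1 = +1.
(46371, -5 / ℚ) ramifies at {2, 13}: a division algebra.

[2, 13]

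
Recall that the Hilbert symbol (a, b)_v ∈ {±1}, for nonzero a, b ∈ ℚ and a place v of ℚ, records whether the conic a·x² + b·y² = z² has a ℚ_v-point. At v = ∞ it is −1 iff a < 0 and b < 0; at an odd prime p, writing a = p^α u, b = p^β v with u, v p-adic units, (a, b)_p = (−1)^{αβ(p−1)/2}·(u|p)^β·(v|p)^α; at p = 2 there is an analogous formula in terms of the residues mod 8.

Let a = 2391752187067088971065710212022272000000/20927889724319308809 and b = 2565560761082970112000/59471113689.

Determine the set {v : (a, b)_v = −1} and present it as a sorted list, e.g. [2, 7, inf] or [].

[5, 31]

Mod squares: a ≡ 43, b ≡ 18445. Check v ∈ {∞, 2, 3, 5, 7, 11, 13, 17, 31, 37, 43}.
v=7: a=7^6·(≡4), b=7^3·(≡5) mod 7; (4|7)=+1, (5|7)=-1; (−1)^{6·3·3}·(+1)^3·(-1)^6 = +1.
v=31: a=31^2·(≡13), b=31^1·(≡3) mod 31; (13|31)=-1, (3|31)=-1; (−1)^{2·1·15}·(-1)^1·(-1)^2 = -1.
v=11: a=11^8·(≡6), b=11^4·(≡5) mod 11; (6|11)=-1, (5|11)=+1; (−1)^{8·4·5}·(-1)^4·(+1)^8 = +1.
v=13: a=13^-10·(≡12), b=13^-6·(≡11) mod 13; (12|13)=+1, (11|13)=-1; (−1)^{-10·-6·6}·(+1)^-6·(-1)^-10 = +1.
v=43: a=43^3·(≡13), b=43^2·(≡9) mod 43; (13|43)=+1, (9|43)=+1; (−1)^{3·2·21}·(+1)^2·(+1)^3 = +1.
v=2: v_2(a)=38, v_2(b)=22; units ≡ 3, 5 (mod 8); ε·ε+αω+βω = 1·0+38·1+22·1 ≡ 0  ⇒  (a,b)_2 = +1.
v=17: a=17^2·(≡13), b=17^1·(≡3) mod 17; (13|17)=+1, (3|17)=-1; (−1)^{2·1·8}·(+1)^1·(-1)^2 = +1.
v=37: a=37^-4·(≡8), b=37^-2·(≡17) mod 37; (8|37)=-1, (17|37)=-1; (−1)^{-4·-2·18}·(-1)^-2·(-1)^-4 = +1.
v=3: a=3^-4·(≡1), b=3^-2·(≡1) mod 3; (1|3)=+1, (1|3)=+1; (−1)^{-4·-2·1}·(+1)^-2·(+1)^-4 = +1.
v=∞: 43 > 0 and 18445 > 0  ⇒  (a,b)_∞ = +1.
v=5: a=5^6·(≡2), b=5^3·(≡4) mod 5; (2|5)=-1, (4|5)=+1; (−1)^{6·3·2}·(-1)^3·(+1)^6 = -1.
Ram(43, 18445) = {5, 31}; no ℚ_5-point on the conic.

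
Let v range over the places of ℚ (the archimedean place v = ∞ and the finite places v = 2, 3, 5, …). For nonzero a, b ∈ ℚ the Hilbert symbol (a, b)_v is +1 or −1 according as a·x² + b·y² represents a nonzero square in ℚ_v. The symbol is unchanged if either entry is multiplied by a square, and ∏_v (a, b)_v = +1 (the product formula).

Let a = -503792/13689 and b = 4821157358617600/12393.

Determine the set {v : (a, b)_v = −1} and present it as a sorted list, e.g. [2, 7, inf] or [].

[11, 17]

Mod squares: a ≡ -23, b ≡ 55913. Check v ∈ {∞, 2, 3, 5, 7, 11, 13, 17, 23, 37, 47}.
v=11: a=11^0·(≡6), b=11^1·(≡4) mod 11; (6|11)=-1, (4|11)=+1; (−1)^{0·1·5}·(-1)^1·(+1)^0 = -1.
v=∞: -23 < 0 and 55913 > 0  ⇒  (a,b)_∞ = +1.
v=23: a=23^1·(≡21), b=23^3·(≡2) mod 23; (21|23)=-1, (2|23)=+1; (−1)^{1·3·11}·(-1)^3·(+1)^1 = +1.
v=3: a=3^-4·(≡1), b=3^-6·(≡2) mod 3; (1|3)=+1, (2|3)=-1; (−1)^{-4·-6·1}·(+1)^-6·(-1)^-4 = +1.
v=5: a=5^0·(≡2), b=5^2·(≡3) mod 5; (2|5)=-1, (3|5)=-1; (−1)^{0·2·2}·(-1)^2·(-1)^0 = +1.
v=47: a=47^0·(≡4), b=47^2·(≡23) mod 47; (4|47)=+1, (23|47)=-1; (−1)^{0·2·23}·(+1)^2·(-1)^0 = +1.
v=17: a=17^0·(≡5), b=17^-1·(≡15) mod 17; (5|17)=-1, (15|17)=+1; (−1)^{0·-1·8}·(-1)^-1·(+1)^0 = -1.
v=13: a=13^-2·(≡12), b=13^1·(≡11) mod 13; (12|13)=+1, (11|13)=-1; (−1)^{-2·1·6}·(+1)^1·(-1)^-2 = +1.
v=37: a=37^2·(≡35), b=37^0·(≡35) mod 37; (35|37)=-1, (35|37)=-1; (−1)^{2·0·18}·(-1)^0·(-1)^2 = +1.
v=2: v_2(a)=4, v_2(b)=10; units ≡ 1, 1 (mod 8); ε·ε+αω+βω = 0·0+4·0+10·0 ≡ 0  ⇒  (a,b)_2 = +1.
v=7: a=7^0·(≡3), b=7^2·(≡4) mod 7; (3|7)=-1, (4|7)=+1; (−1)^{0·2·3}·(-1)^2·(+1)^0 = +1.
|Ram(-23, 55913)| = 2, even; anisotropic at {11, 17}.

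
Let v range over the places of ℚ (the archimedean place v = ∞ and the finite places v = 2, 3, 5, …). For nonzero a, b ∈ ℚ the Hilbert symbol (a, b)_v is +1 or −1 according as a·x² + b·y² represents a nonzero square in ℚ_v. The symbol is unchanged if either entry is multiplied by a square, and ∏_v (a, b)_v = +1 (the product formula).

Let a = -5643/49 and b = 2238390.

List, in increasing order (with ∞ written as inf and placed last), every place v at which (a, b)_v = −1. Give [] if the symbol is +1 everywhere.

(a, b) ≡ (-627, 248710) mod (ℚ^×)²; places V = {2, 3, 5, 7, 11, 17, 19, ∞}.
(a,b)_7: α=-2, u≡6; β=1, v≡3 (mod 7); (6|7)=-1, (3|7)=-1; sign (−1)^0·-1^1·-1^-2 = -1.
(a,b)_5: α=0, u≡3; β=1, v≡3 (mod 5); (3|5)=-1, (3|5)=-1; sign (−1)^0·-1^1·-1^0 = -1.
(a,b)_2: α=0, β=1; u≡5, v≡3 (mod 8); ε(u)ε(v)=0·1, αω(v)=0·1, βω(u)=1·1; sum ≡ 1  ⇒  -1.
(a,b)_17: α=0, u≡8; β=1, v≡5 (mod 17); (8|17)=+1, (5|17)=-1; sign (−1)^0·+1^1·-1^0 = +1.
(a,b)_11: α=1, u≡3; β=1, v≡1 (mod 11); (3|11)=+1, (1|11)=+1; sign (−1)^1·+1^1·+1^1 = -1.
(a,b)_∞: sgn(-627)=−, sgn(248710)=+, so +1.
(a,b)_3: α=3, u≡1; β=2, v≡1 (mod 3); (1|3)=+1, (1|3)=+1; sign (−1)^0·+1^2·+1^3 = +1.
(a,b)_19: α=1, u≡11; β=1, v≡10 (mod 19); (11|19)=+1, (10|19)=-1; sign (−1)^1·+1^1·-1^1 = +1.
Ram(-627, 248710) = {2, 5, 7, 11}; no ℚ_2-point on the conic.

[2, 5, 7, 11]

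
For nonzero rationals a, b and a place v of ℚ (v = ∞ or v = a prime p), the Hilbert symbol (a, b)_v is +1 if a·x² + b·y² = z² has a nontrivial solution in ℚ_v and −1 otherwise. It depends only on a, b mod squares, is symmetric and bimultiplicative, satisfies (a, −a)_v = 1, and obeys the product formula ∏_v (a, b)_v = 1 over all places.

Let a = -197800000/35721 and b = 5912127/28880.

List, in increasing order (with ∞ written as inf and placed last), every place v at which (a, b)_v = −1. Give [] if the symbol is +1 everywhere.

(a, b) ≡ (-4945, 115) mod (ℚ^×)²; places V = {2, 3, 5, 7, 13, 19, 23, 43, ∞}.
(a,b)_43: α=1, u≡17; β=0, v≡26 (mod 43); (17|43)=+1, (26|43)=-1; sign (−1)^0·+1^0·-1^1 = -1.
(a,b)_∞: sgn(-4945)=−, sgn(115)=+, so +1.
(a,b)_7: α=-2, u≡1; β=0, v≡5 (mod 7); (1|7)=+1, (5|7)=-1; sign (−1)^0·+1^0·-1^-2 = +1.
(a,b)_13: α=0, u≡7; β=4, v≡11 (mod 13); (7|13)=-1, (11|13)=-1; sign (−1)^0·-1^4·-1^0 = +1.
(a,b)_19: α=0, u≡13; β=-2, v≡17 (mod 19); (13|19)=-1, (17|19)=+1; sign (−1)^0·-1^-2·+1^0 = +1.
(a,b)_3: α=-6, u≡2; β=2, v≡1 (mod 3); (2|3)=-1, (1|3)=+1; sign (−1)^0·-1^2·+1^-6 = +1.
(a,b)_23: α=1, u≡11; β=1, v≡20 (mod 23); (11|23)=-1, (20|23)=-1; sign (−1)^1·-1^1·-1^1 = -1.
(a,b)_2: α=6, β=-4; u≡7, v≡3 (mod 8); ε(u)ε(v)=1·1, αω(v)=6·1, βω(u)=-4·0; sum ≡ 1  ⇒  -1.
(a,b)_5: α=5, u≡4; β=-1, v≡2 (mod 5); (4|5)=+1, (2|5)=-1; sign (−1)^0·+1^-1·-1^5 = -1.
(-4945, 115 / ℚ) ramifies at {2, 5, 23, 43}: a division algebra.

[2, 5, 23, 43]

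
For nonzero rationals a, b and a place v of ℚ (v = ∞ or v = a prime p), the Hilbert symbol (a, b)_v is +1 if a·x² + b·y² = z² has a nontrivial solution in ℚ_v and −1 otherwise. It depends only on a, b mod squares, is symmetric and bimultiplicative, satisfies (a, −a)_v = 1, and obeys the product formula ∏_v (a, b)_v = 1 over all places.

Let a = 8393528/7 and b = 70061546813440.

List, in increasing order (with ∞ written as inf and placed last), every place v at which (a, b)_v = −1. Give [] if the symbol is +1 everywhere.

[13, 29]

Mod squares: a ≡ 121394, b ≡ 910. Check v ∈ {∞, 2, 5, 7, 11, 13, 23, 29}.
v=2: v_2(a)=3, v_2(b)=11; units ≡ 1, 7 (mod 8); ε·ε+αω+βω = 0·1+3·0+11·0 ≡ 0  ⇒  (a,b)_2 = +1.
v=5: a=5^0·(≡4), b=5^1·(≡3) mod 5; (4|5)=+1, (3|5)=-1; (−1)^{0·1·2}·(+1)^1·(-1)^0 = +1.
v=23: a=23^1·(≡19), b=23^2·(≡9) mod 23; (19|23)=-1, (9|23)=+1; (−1)^{1·2·11}·(-1)^2·(+1)^1 = +1.
v=∞: 121394 > 0 and 910 > 0  ⇒  (a,b)_∞ = +1.
v=7: a=7^-1·(≡3), b=7^1·(≡4) mod 7; (3|7)=-1, (4|7)=+1; (−1)^{-1·1·3}·(-1)^1·(+1)^-1 = +1.
v=29: a=29^1·(≡10), b=29^2·(≡15) mod 29; (10|29)=-1, (15|29)=-1; (−1)^{1·2·14}·(-1)^2·(-1)^1 = -1.
v=11: a=11^2·(≡5), b=11^0·(≡6) mod 11; (5|11)=+1, (6|11)=-1; (−1)^{2·0·5}·(+1)^0·(-1)^2 = +1.
v=13: a=13^1·(≡9), b=13^3·(≡7) mod 13; (9|13)=+1, (7|13)=-1; (−1)^{1·3·6}·(+1)^3·(-1)^1 = -1.
(121394, 910 / ℚ) ramifies at {13, 29}: a division algebra.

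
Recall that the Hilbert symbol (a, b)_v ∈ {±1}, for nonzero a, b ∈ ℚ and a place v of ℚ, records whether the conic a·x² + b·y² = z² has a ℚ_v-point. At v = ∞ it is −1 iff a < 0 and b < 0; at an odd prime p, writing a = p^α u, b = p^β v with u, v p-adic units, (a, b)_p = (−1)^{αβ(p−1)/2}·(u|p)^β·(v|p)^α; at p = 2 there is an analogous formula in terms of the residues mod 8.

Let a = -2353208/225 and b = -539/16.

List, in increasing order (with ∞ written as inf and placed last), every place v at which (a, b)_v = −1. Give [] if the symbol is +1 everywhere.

Mod squares: a ≡ -4862, b ≡ -11. Check v ∈ {∞, 2, 3, 5, 7, 11, 13, 17}.
v=∞: -4862 < 0 and -11 < 0  ⇒  (a,b)_∞ = -1.
v=17: a=17^1·(≡6), b=17^0·(≡12) mod 17; (6|17)=-1, (12|17)=-1; (−1)^{1·0·8}·(-1)^0·(-1)^1 = -1.
v=5: a=5^-2·(≡3), b=5^0·(≡1) mod 5; (3|5)=-1, (1|5)=+1; (−1)^{-2·0·2}·(-1)^0·(+1)^-2 = +1.
v=7: a=7^0·(≡3), b=7^2·(≡5) mod 7; (3|7)=-1, (5|7)=-1; (−1)^{0·2·3}·(-1)^2·(-1)^0 = +1.
v=11: a=11^3·(≡5), b=11^1·(≡10) mod 11; (5|11)=+1, (10|11)=-1; (−1)^{3·1·5}·(+1)^1·(-1)^3 = +1.
v=2: v_2(a)=3, v_2(b)=-4; units ≡ 1, 5 (mod 8); ε·ε+αω+βω = 0·0+3·1+-4·0 ≡ 1  ⇒  (a,b)_2 = -1.
v=3: a=3^-2·(≡1), b=3^0·(≡1) mod 3; (1|3)=+1, (1|3)=+1; (−1)^{-2·0·1}·(+1)^0·(+1)^-2 = +1.
v=13: a=13^1·(≡12), b=13^0·(≡11) mod 13; (12|13)=+1, (11|13)=-1; (−1)^{1·0·6}·(+1)^0·(-1)^1 = -1.
(-4862, -11 / ℚ) ramifies at {2, 13, 17, ∞}: a division algebra.

[2, 13, 17, inf]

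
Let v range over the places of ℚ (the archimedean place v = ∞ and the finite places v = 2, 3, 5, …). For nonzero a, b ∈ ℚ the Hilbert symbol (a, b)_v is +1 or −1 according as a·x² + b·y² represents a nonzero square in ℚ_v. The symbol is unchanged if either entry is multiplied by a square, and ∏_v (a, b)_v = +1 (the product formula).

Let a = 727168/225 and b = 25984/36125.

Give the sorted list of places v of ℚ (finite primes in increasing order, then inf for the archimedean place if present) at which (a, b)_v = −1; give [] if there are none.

(a, b) ≡ (11362, 2030) mod (ℚ^×)²; places V = {2, 3, 5, 7, 13, 17, 19, 23, 29, ∞}.
(a,b)_29: α=0, u≡1; β=1, v≡10 (mod 29); (1|29)=+1, (10|29)=-1; sign (−1)^0·+1^1·-1^0 = +1.
(a,b)_13: α=1, u≡9; β=0, v≡8 (mod 13); (9|13)=+1, (8|13)=-1; sign (−1)^0·+1^0·-1^1 = -1.
(a,b)_23: α=1, u≡11; β=0, v≡18 (mod 23); (11|23)=-1, (18|23)=+1; sign (−1)^0·-1^0·+1^1 = +1.
(a,b)_2: α=7, β=7; u≡1, v≡7 (mod 8); ε(u)ε(v)=0·1, αω(v)=7·0, βω(u)=7·0; sum ≡ 0  ⇒  +1.
(a,b)_7: α=0, u≡1; β=1, v≡6 (mod 7); (1|7)=+1, (6|7)=-1; sign (−1)^0·+1^1·-1^0 = +1.
(a,b)_∞: sgn(11362)=+, sgn(2030)=+, so +1.
(a,b)_3: α=-2, u≡1; β=0, v≡2 (mod 3); (1|3)=+1, (2|3)=-1; sign (−1)^0·+1^0·-1^-2 = +1.
(a,b)_17: α=0, u≡11; β=-2, v≡7 (mod 17); (11|17)=-1, (7|17)=-1; sign (−1)^0·-1^-2·-1^0 = +1.
(a,b)_19: α=1, u≡17; β=0, v≡5 (mod 19); (17|19)=+1, (5|19)=+1; sign (−1)^0·+1^0·+1^1 = +1.
(a,b)_5: α=-2, u≡2; β=-3, v≡1 (mod 5); (2|5)=-1, (1|5)=+1; sign (−1)^0·-1^-3·+1^-2 = -1.
Ram(11362, 2030) = {5, 13}; no ℚ_5-point on the conic.

[5, 13]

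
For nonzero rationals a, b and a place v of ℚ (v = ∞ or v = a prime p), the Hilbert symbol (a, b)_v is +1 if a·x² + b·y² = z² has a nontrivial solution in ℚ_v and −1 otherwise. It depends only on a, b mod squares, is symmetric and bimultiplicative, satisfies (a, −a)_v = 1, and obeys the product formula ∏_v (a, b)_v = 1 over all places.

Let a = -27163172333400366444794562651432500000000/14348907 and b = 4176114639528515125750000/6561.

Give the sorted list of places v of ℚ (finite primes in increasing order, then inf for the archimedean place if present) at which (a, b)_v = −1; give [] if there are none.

[19, 29, 31, 43]

(a, b) ≡ (-1572351, 25327) mod (ℚ^×)²; places V = {2, 3, 5, 7, 11, 19, 29, 31, 43, 53, ∞}.
(a,b)_53: α=3, u≡47; β=2, v≡1 (mod 53); (47|53)=+1, (1|53)=+1; sign (−1)^0·+1^2·+1^3 = +1.
(a,b)_19: α=2, u≡15; β=1, v≡10 (mod 19); (15|19)=-1, (10|19)=-1; sign (−1)^0·-1^1·-1^2 = -1.
(a,b)_29: α=3, u≡10; β=2, v≡18 (mod 29); (10|29)=-1, (18|29)=-1; sign (−1)^0·-1^2·-1^3 = -1.
(a,b)_7: α=6, u≡6; β=4, v≡1 (mod 7); (6|7)=-1, (1|7)=+1; sign (−1)^0·-1^4·+1^6 = +1.
(a,b)_5: α=10, u≡1; β=6, v≡3 (mod 5); (1|5)=+1, (3|5)=-1; sign (−1)^0·+1^6·-1^10 = +1.
(a,b)_2: α=8, β=4; u≡1, v≡7 (mod 8); ε(u)ε(v)=0·1, αω(v)=8·0, βω(u)=4·0; sum ≡ 0  ⇒  +1.
(a,b)_11: α=3, u≡1; β=2, v≡5 (mod 11); (1|11)=+1, (5|11)=+1; sign (−1)^0·+1^2·+1^3 = +1.
(a,b)_3: α=-15, u≡1; β=-8, v≡1 (mod 3); (1|3)=+1, (1|3)=+1; sign (−1)^0·+1^-8·+1^-15 = +1.
(a,b)_∞: sgn(-1572351)=−, sgn(25327)=+, so +1.
(a,b)_43: α=2, u≡29; β=1, v≡3 (mod 43); (29|43)=-1, (3|43)=-1; sign (−1)^0·-1^1·-1^2 = -1.
(a,b)_31: α=5, u≡27; β=3, v≡15 (mod 31); (27|31)=-1, (15|31)=-1; sign (−1)^1·-1^3·-1^5 = -1.
Ram(-1572351, 25327) = {19, 29, 31, 43}; no ℚ_19-point on the conic.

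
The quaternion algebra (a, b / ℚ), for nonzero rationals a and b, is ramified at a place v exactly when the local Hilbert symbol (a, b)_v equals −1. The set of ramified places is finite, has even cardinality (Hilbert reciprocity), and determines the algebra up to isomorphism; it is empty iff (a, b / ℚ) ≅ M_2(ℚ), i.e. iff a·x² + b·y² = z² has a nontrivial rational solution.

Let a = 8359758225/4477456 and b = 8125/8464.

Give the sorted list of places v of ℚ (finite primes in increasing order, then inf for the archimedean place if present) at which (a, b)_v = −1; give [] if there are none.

Mod squares: a ≡ 609, b ≡ 13. Check v ∈ {∞, 2, 3, 5, 7, 13, 19, 23, 29}.
v=29: a=29^1·(≡14), b=29^0·(≡6) mod 29; (14|29)=-1, (6|29)=+1; (−1)^{1·0·14}·(-1)^0·(+1)^1 = +1.
v=5: a=5^2·(≡4), b=5^4·(≡2) mod 5; (4|5)=+1, (2|5)=-1; (−1)^{2·4·2}·(+1)^4·(-1)^2 = +1.
v=2: v_2(a)=-4, v_2(b)=-4; units ≡ 1, 5 (mod 8); ε·ε+αω+βω = 0·0+-4·1+-4·0 ≡ 0  ⇒  (a,b)_2 = +1.
v=13: a=13^2·(≡7), b=13^1·(≡1) mod 13; (7|13)=-1, (1|13)=+1; (−1)^{2·1·6}·(-1)^1·(+1)^2 = -1.
v=23: a=23^-4·(≡20), b=23^-2·(≡9) mod 23; (20|23)=-1, (9|23)=+1; (−1)^{-4·-2·11}·(-1)^-2·(+1)^-4 = +1.
v=7: a=7^1·(≡3), b=7^0·(≡5) mod 7; (3|7)=-1, (5|7)=-1; (−1)^{1·0·3}·(-1)^0·(-1)^1 = -1.
v=19: a=19^2·(≡4), b=19^0·(≡14) mod 19; (4|19)=+1, (14|19)=-1; (−1)^{2·0·9}·(+1)^0·(-1)^2 = +1.
v=3: a=3^3·(≡2), b=3^0·(≡1) mod 3; (2|3)=-1, (1|3)=+1; (−1)^{3·0·1}·(-1)^0·(+1)^3 = +1.
v=∞: 609 > 0 and 13 > 0  ⇒  (a,b)_∞ = +1.
Ram(609, 13) = {7, 13}; no ℚ_7-point on the conic.

[7, 13]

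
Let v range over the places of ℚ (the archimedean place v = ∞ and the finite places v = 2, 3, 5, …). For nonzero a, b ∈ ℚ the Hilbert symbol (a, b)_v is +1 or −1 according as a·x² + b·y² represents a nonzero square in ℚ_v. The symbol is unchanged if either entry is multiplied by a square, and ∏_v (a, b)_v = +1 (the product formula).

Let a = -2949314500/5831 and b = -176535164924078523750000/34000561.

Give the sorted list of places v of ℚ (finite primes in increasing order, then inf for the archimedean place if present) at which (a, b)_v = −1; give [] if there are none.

[7, 17, 41, inf]

Mod squares: a ≡ -17255, b ≡ -2255. Check v ∈ {∞, 2, 3, 5, 7, 11, 17, 29, 41}.
v=41: a=41^2·(≡6), b=41^5·(≡15) mod 41; (6|41)=-1, (15|41)=-1; (−1)^{2·5·20}·(-1)^5·(-1)^2 = -1.
v=29: a=29^1·(≡3), b=29^2·(≡16) mod 29; (3|29)=-1, (16|29)=+1; (−1)^{1·2·14}·(-1)^2·(+1)^1 = +1.
v=∞: -17255 < 0 and -2255 < 0  ⇒  (a,b)_∞ = -1.
v=17: a=17^-1·(≡10), b=17^-2·(≡11) mod 17; (10|17)=-1, (11|17)=-1; (−1)^{-1·-2·8}·(-1)^-2·(-1)^-1 = -1.
v=7: a=7^-3·(≡5), b=7^-6·(≡6) mod 7; (5|7)=-1, (6|7)=-1; (−1)^{-3·-6·3}·(-1)^-6·(-1)^-3 = -1.
v=3: a=3^0·(≡1), b=3^2·(≡1) mod 3; (1|3)=+1, (1|3)=+1; (−1)^{0·2·1}·(+1)^2·(+1)^0 = +1.
v=11: a=11^2·(≡4), b=11^5·(≡4) mod 11; (4|11)=+1, (4|11)=+1; (−1)^{2·5·5}·(+1)^5·(+1)^2 = +1.
v=5: a=5^3·(≡4), b=5^7·(≡1) mod 5; (4|5)=+1, (1|5)=+1; (−1)^{3·7·2}·(+1)^7·(+1)^3 = +1.
v=2: v_2(a)=2, v_2(b)=4; units ≡ 1, 1 (mod 8); ε·ε+αω+βω = 0·0+2·0+4·0 ≡ 0  ⇒  (a,b)_2 = +1.
|Ram(-17255, -2255)| = 4, even; anisotropic at {7, 17, 41, ∞}.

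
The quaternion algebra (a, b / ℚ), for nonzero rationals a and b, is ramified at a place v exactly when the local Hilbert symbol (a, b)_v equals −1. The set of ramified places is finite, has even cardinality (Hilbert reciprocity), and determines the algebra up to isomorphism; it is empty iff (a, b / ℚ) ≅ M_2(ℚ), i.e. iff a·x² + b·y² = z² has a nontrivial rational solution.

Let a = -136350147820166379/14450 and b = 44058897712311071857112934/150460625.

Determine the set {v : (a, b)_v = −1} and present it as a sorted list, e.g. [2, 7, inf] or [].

[17, 19, 23, 29]

(a, b) ≡ (-76038, 1883385222) mod (ℚ^×)²; places V = {2, 3, 5, 7, 11, 17, 19, 23, 29, 31, 37, 47, ∞}.
(a,b)_19: α=1, u≡6; β=1, v≡17 (mod 19); (6|19)=+1, (17|19)=+1; sign (−1)^1·+1^1·+1^1 = -1.
(a,b)_5: α=-2, u≡2; β=-4, v≡2 (mod 5); (2|5)=-1, (2|5)=-1; sign (−1)^0·-1^-4·-1^-2 = +1.
(a,b)_7: α=0, u≡3; β=-2, v≡5 (mod 7); (3|7)=-1, (5|7)=-1; sign (−1)^0·-1^-2·-1^0 = +1.
(a,b)_17: α=-2, u≡5; β=-3, v≡4 (mod 17); (5|17)=-1, (4|17)=+1; sign (−1)^0·-1^-3·+1^-2 = -1.
(a,b)_23: α=1, u≡16; β=1, v≡1 (mod 23); (16|23)=+1, (1|23)=+1; sign (−1)^1·+1^1·+1^1 = -1.
(a,b)_29: α=1, u≡11; β=1, v≡13 (mod 29); (11|29)=-1, (13|29)=+1; sign (−1)^0·-1^1·+1^1 = -1.
(a,b)_2: α=-1, β=1; u≡5, v≡3 (mod 8); ε(u)ε(v)=0·1, αω(v)=-1·1, βω(u)=1·1; sum ≡ 0  ⇒  +1.
(a,b)_47: α=2, u≡6; β=3, v≡32 (mod 47); (6|47)=+1, (32|47)=+1; sign (−1)^0·+1^3·+1^2 = +1.
(a,b)_3: α=5, u≡1; β=9, v≡2 (mod 3); (1|3)=+1, (2|3)=-1; sign (−1)^1·+1^9·-1^5 = +1.
(a,b)_37: α=2, u≡4; β=4, v≡27 (mod 37); (4|37)=+1, (27|37)=+1; sign (−1)^0·+1^4·+1^2 = +1.
(a,b)_∞: sgn(-76038)=−, sgn(1883385222)=+, so +1.
(a,b)_11: α=4, u≡3; β=4, v≡5 (mod 11); (3|11)=+1, (5|11)=+1; sign (−1)^0·+1^4·+1^4 = +1.
(a,b)_31: α=0, u≡28; β=1, v≡16 (mod 31); (28|31)=+1, (16|31)=+1; sign (−1)^0·+1^1·+1^0 = +1.
Ram(-76038, 1883385222) = {17, 19, 23, 29}; no ℚ_17-point on the conic.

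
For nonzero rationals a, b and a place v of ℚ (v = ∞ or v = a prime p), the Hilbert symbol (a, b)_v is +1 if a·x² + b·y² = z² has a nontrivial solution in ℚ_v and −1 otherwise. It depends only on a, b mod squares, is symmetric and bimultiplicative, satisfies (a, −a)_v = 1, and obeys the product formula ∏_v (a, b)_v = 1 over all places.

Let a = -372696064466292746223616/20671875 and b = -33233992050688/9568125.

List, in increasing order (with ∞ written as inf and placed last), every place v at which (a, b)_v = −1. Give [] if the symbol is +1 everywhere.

(a, b) ≡ (-858, -9282) mod (ℚ^×)²; places V = {2, 3, 5, 7, 11, 13, 17, 19, 41, ∞}.
(a,b)_11: α=7, u≡7; β=2, v≡6 (mod 11); (7|11)=-1, (6|11)=-1; sign (−1)^0·-1^2·-1^7 = -1.
(a,b)_∞: sgn(-858)=−, sgn(-9282)=−, so -1.
(a,b)_5: α=-6, u≡3; β=-4, v≡3 (mod 5); (3|5)=-1, (3|5)=-1; sign (−1)^0·-1^-4·-1^-6 = +1.
(a,b)_3: α=-3, u≡2; β=-7, v≡2 (mod 3); (2|3)=-1, (2|3)=-1; sign (−1)^1·-1^-7·-1^-3 = -1.
(a,b)_19: α=2, u≡4; β=2, v≡6 (mod 19); (4|19)=+1, (6|19)=+1; sign (−1)^0·+1^2·+1^2 = +1.
(a,b)_41: α=2, u≡34; β=2, v≡36 (mod 41); (34|41)=-1, (36|41)=+1; sign (−1)^0·-1^2·+1^2 = +1.
(a,b)_17: α=2, u≡8; β=1, v≡1 (mod 17); (8|17)=+1, (1|17)=+1; sign (−1)^0·+1^1·+1^2 = +1.
(a,b)_2: α=23, β=11; u≡3, v≡7 (mod 8); ε(u)ε(v)=1·1, αω(v)=23·0, βω(u)=11·1; sum ≡ 0  ⇒  +1.
(a,b)_13: α=1, u≡12; β=1, v≡12 (mod 13); (12|13)=+1, (12|13)=+1; sign (−1)^0·+1^1·+1^1 = +1.
(a,b)_7: α=-2, u≡5; β=-1, v≡2 (mod 7); (5|7)=-1, (2|7)=+1; sign (−1)^0·-1^-1·+1^-2 = -1.
Ram(-858, -9282) = {3, 7, 11, ∞}; no ℚ_3-point on the conic.

[3, 7, 11, inf]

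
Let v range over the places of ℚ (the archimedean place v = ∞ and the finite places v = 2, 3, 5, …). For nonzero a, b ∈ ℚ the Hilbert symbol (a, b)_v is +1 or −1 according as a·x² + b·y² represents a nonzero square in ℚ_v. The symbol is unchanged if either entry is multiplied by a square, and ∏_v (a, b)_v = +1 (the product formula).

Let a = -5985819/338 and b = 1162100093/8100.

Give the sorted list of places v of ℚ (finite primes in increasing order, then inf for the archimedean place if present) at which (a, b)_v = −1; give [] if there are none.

[2, 3, 7, 29]

Mod squares: a ≡ -16422, b ≡ 79373. Check v ∈ {∞, 2, 3, 5, 7, 11, 13, 17, 23, 29}.
v=3: a=3^7·(≡1), b=3^-4·(≡2) mod 3; (1|3)=+1, (2|3)=-1; (−1)^{7·-4·1}·(+1)^-4·(-1)^7 = -1.
v=11: a=11^0·(≡5), b=11^4·(≡2) mod 11; (5|11)=+1, (2|11)=-1; (−1)^{0·4·5}·(+1)^4·(-1)^0 = +1.
v=29: a=29^0·(≡19), b=29^1·(≡8) mod 29; (19|29)=-1, (8|29)=-1; (−1)^{0·1·14}·(-1)^1·(-1)^0 = -1.
v=7: a=7^1·(≡5), b=7^1·(≡3) mod 7; (5|7)=-1, (3|7)=-1; (−1)^{1·1·3}·(-1)^1·(-1)^1 = -1.
v=5: a=5^0·(≡2), b=5^-2·(≡2) mod 5; (2|5)=-1, (2|5)=-1; (−1)^{0·-2·2}·(-1)^-2·(-1)^0 = +1.
v=17: a=17^1·(≡10), b=17^1·(≡14) mod 17; (10|17)=-1, (14|17)=-1; (−1)^{1·1·8}·(-1)^1·(-1)^1 = +1.
v=∞: -16422 < 0 and 79373 > 0  ⇒  (a,b)_∞ = +1.
v=2: v_2(a)=-1, v_2(b)=-2; units ≡ 5, 5 (mod 8); ε·ε+αω+βω = 0·0+-1·1+-2·1 ≡ 1  ⇒  (a,b)_2 = -1.
v=23: a=23^1·(≡11), b=23^1·(≡9) mod 23; (11|23)=-1, (9|23)=+1; (−1)^{1·1·11}·(-1)^1·(+1)^1 = +1.
v=13: a=13^-2·(≡9), b=13^0·(≡11) mod 13; (9|13)=+1, (11|13)=-1; (−1)^{-2·0·6}·(+1)^0·(-1)^-2 = +1.
Ram(-16422, 79373) = {2, 3, 7, 29}; no ℚ_2-point on the conic.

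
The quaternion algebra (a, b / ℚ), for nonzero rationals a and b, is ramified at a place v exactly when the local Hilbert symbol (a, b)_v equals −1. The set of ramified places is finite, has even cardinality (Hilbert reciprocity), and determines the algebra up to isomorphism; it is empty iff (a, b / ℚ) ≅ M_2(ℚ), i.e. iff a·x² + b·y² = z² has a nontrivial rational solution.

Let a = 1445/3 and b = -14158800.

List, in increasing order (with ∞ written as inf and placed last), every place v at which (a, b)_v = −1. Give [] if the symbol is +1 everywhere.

Mod squares: a ≡ 15, b ≡ -437. Check v ∈ {∞, 2, 3, 5, 17, 19, 23}.
v=23: a=23^0·(≡14), b=23^1·(≡18) mod 23; (14|23)=-1, (18|23)=+1; (−1)^{0·1·11}·(-1)^1·(+1)^0 = -1.
v=19: a=19^0·(≡13), b=19^1·(≡18) mod 19; (13|19)=-1, (18|19)=-1; (−1)^{0·1·9}·(-1)^1·(-1)^0 = -1.
v=∞: 15 > 0 and -437 < 0  ⇒  (a,b)_∞ = +1.
v=17: a=17^2·(≡13), b=17^0·(≡7) mod 17; (13|17)=+1, (7|17)=-1; (−1)^{2·0·8}·(+1)^0·(-1)^2 = +1.
v=3: a=3^-1·(≡2), b=3^4·(≡1) mod 3; (2|3)=-1, (1|3)=+1; (−1)^{-1·4·1}·(-1)^4·(+1)^-1 = +1.
v=2: v_2(a)=0, v_2(b)=4; units ≡ 7, 3 (mod 8); ε·ε+αω+βω = 1·1+0·1+4·0 ≡ 1  ⇒  (a,b)_2 = -1.
v=5: a=5^1·(≡3), b=5^2·(≡3) mod 5; (3|5)=-1, (3|5)=-1; (−1)^{1·2·2}·(-1)^2·(-1)^1 = -1.
Ram(15, -437) = {2, 5, 19, 23}; no ℚ_2-point on the conic.

[2, 5, 19, 23]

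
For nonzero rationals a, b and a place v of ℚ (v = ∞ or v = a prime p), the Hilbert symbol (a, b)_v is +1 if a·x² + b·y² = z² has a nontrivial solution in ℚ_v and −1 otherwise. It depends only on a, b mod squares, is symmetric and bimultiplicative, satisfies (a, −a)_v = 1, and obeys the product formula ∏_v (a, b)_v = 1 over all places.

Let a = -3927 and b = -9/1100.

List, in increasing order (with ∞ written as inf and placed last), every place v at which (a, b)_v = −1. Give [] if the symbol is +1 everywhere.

Mod squares: a ≡ -3927, b ≡ -11. Check v ∈ {∞, 2, 3, 5, 7, 11, 17}.
v=17: a=17^1·(≡7), b=17^0·(≡12) mod 17; (7|17)=-1, (12|17)=-1; (−1)^{1·0·8}·(-1)^0·(-1)^1 = -1.
v=2: v_2(a)=0, v_2(b)=-2; units ≡ 1, 5 (mod 8); ε·ε+αω+βω = 0·0+0·1+-2·0 ≡ 0  ⇒  (a,b)_2 = +1.
v=3: a=3^1·(≡2), b=3^2·(≡1) mod 3; (2|3)=-1, (1|3)=+1; (−1)^{1·2·1}·(-1)^2·(+1)^1 = +1.
v=∞: -3927 < 0 and -11 < 0  ⇒  (a,b)_∞ = -1.
v=7: a=7^1·(≡6), b=7^0·(≡5) mod 7; (6|7)=-1, (5|7)=-1; (−1)^{1·0·3}·(-1)^0·(-1)^1 = -1.
v=5: a=5^0·(≡3), b=5^-2·(≡4) mod 5; (3|5)=-1, (4|5)=+1; (−1)^{0·-2·2}·(-1)^-2·(+1)^0 = +1.
v=11: a=11^1·(≡6), b=11^-1·(≡2) mod 11; (6|11)=-1, (2|11)=-1; (−1)^{1·-1·5}·(-1)^-1·(-1)^1 = -1.
Ram(-3927, -11) = {7, 11, 17, ∞}; no ℚ_7-point on the conic.

[7, 11, 17, inf]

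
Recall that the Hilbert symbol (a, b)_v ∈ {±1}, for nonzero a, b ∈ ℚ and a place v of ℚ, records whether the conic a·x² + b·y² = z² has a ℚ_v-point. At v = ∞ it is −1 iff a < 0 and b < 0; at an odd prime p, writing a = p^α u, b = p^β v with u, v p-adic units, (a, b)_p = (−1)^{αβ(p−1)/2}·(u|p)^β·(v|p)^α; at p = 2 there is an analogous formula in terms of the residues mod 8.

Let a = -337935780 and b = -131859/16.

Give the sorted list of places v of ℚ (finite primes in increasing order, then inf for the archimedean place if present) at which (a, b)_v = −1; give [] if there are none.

Mod squares: a ≡ -105, b ≡ -299. Check v ∈ {∞, 2, 3, 5, 7, 13, 23}.
v=∞: -105 < 0 and -299 < 0  ⇒  (a,b)_∞ = -1.
v=5: a=5^1·(≡4), b=5^0·(≡1) mod 5; (4|5)=+1, (1|5)=+1; (−1)^{1·0·2}·(+1)^0·(+1)^1 = +1.
v=3: a=3^3·(≡1), b=3^2·(≡1) mod 3; (1|3)=+1, (1|3)=+1; (−1)^{3·2·1}·(+1)^2·(+1)^3 = +1.
v=13: a=13^2·(≡1), b=13^1·(≡12) mod 13; (1|13)=+1, (12|13)=+1; (−1)^{2·1·6}·(+1)^1·(+1)^2 = +1.
v=2: v_2(a)=2, v_2(b)=-4; units ≡ 7, 5 (mod 8); ε·ε+αω+βω = 1·0+2·1+-4·0 ≡ 0  ⇒  (a,b)_2 = +1.
v=7: a=7^1·(≡3), b=7^2·(≡2) mod 7; (3|7)=-1, (2|7)=+1; (−1)^{1·2·3}·(-1)^2·(+1)^1 = +1.
v=23: a=23^2·(≡5), b=23^1·(≡14) mod 23; (5|23)=-1, (14|23)=-1; (−1)^{2·1·11}·(-1)^1·(-1)^2 = -1.
(-105, -299 / ℚ) ramifies at {23, ∞}: a division algebra.

[23, inf]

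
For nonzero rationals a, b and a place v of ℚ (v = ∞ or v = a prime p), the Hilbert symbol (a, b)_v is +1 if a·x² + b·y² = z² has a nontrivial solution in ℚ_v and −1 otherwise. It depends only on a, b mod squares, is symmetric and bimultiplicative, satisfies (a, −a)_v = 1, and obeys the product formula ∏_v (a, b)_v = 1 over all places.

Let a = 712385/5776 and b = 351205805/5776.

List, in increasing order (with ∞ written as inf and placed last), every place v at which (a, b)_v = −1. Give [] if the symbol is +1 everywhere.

[5, 17]

Mod squares: a ≡ 2465, b ≡ 5. Check v ∈ {∞, 2, 5, 17, 19, 29}.
v=19: a=19^-2·(≡13), b=19^-2·(≡6) mod 19; (13|19)=-1, (6|19)=+1; (−1)^{-2·-2·9}·(-1)^-2·(+1)^-2 = +1.
v=2: v_2(a)=-4, v_2(b)=-4; units ≡ 1, 5 (mod 8); ε·ε+αω+βω = 0·0+-4·1+-4·0 ≡ 0  ⇒  (a,b)_2 = +1.
v=17: a=17^3·(≡2), b=17^4·(≡7) mod 17; (2|17)=+1, (7|17)=-1; (−1)^{3·4·8}·(+1)^4·(-1)^3 = -1.
v=29: a=29^1·(≡12), b=29^2·(≡1) mod 29; (12|29)=-1, (1|29)=+1; (−1)^{1·2·14}·(-1)^2·(+1)^1 = +1.
v=5: a=5^1·(≡2), b=5^1·(≡1) mod 5; (2|5)=-1, (1|5)=+1; (−1)^{1·1·2}·(-1)^1·(+1)^1 = -1.
v=∞: 2465 > 0 and 5 > 0  ⇒  (a,b)_∞ = +1.
|Ram(2465, 5)| = 2, even; anisotropic at {5, 17}.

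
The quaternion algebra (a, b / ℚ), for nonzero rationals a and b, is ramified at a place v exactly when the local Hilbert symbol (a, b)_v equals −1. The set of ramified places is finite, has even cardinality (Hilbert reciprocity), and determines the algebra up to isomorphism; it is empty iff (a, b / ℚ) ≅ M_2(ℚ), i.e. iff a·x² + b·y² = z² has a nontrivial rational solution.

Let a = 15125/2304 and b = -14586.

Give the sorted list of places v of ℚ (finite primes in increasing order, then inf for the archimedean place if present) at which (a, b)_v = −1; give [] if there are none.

Mod squares: a ≡ 5, b ≡ -14586. Check v ∈ {∞, 2, 3, 5, 11, 13, 17}.
v=3: a=3^-2·(≡2), b=3^1·(≡1) mod 3; (2|3)=-1, (1|3)=+1; (−1)^{-2·1·1}·(-1)^1·(+1)^-2 = -1.
v=∞: 5 > 0 and -14586 < 0  ⇒  (a,b)_∞ = +1.
v=5: a=5^3·(≡4), b=5^0·(≡4) mod 5; (4|5)=+1, (4|5)=+1; (−1)^{3·0·2}·(+1)^0·(+1)^3 = +1.
v=17: a=17^0·(≡7), b=17^1·(≡9) mod 17; (7|17)=-1, (9|17)=+1; (−1)^{0·1·8}·(-1)^1·(+1)^0 = -1.
v=2: v_2(a)=-8, v_2(b)=1; units ≡ 5, 3 (mod 8); ε·ε+αω+βω = 0·1+-8·1+1·1 ≡ 1  ⇒  (a,b)_2 = -1.
v=13: a=13^0·(≡2), b=13^1·(≡9) mod 13; (2|13)=-1, (9|13)=+1; (−1)^{0·1·6}·(-1)^1·(+1)^0 = -1.
v=11: a=11^2·(≡3), b=11^1·(≡5) mod 11; (3|11)=+1, (5|11)=+1; (−1)^{2·1·5}·(+1)^1·(+1)^2 = +1.
Ram(5, -14586) = {2, 3, 13, 17}; no ℚ_2-point on the conic.

[2, 3, 13, 17]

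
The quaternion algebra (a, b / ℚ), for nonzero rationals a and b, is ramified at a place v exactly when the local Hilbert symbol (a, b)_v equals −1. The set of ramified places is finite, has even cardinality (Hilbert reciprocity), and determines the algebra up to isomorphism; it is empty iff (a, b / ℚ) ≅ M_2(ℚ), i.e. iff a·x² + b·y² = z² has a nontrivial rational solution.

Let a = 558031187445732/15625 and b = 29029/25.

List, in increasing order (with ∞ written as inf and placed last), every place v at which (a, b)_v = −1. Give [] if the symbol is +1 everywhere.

(a, b) ≡ (2233, 29029) mod (ℚ^×)²; places V = {2, 3, 5, 7, 11, 13, 17, 29, ∞}.
(a,b)_29: α=3, u≡8; β=1, v≡18 (mod 29); (8|29)=-1, (18|29)=-1; sign (−1)^0·-1^1·-1^3 = +1.
(a,b)_13: α=4, u≡4; β=1, v≡3 (mod 13); (4|13)=+1, (3|13)=+1; sign (−1)^0·+1^1·+1^4 = +1.
(a,b)_7: α=1, u≡1; β=1, v≡6 (mod 7); (1|7)=+1, (6|7)=-1; sign (−1)^1·+1^1·-1^1 = +1.
(a,b)_3: α=2, u≡1; β=0, v≡1 (mod 3); (1|3)=+1, (1|3)=+1; sign (−1)^0·+1^0·+1^2 = +1.
(a,b)_∞: sgn(2233)=+, sgn(29029)=+, so +1.
(a,b)_17: α=2, u≡14; β=0, v≡14 (mod 17); (14|17)=-1, (14|17)=-1; sign (−1)^0·-1^0·-1^2 = +1.
(a,b)_5: α=-6, u≡2; β=-2, v≡4 (mod 5); (2|5)=-1, (4|5)=+1; sign (−1)^0·-1^-2·+1^-6 = +1.
(a,b)_2: α=2, β=0; u≡1, v≡5 (mod 8); ε(u)ε(v)=0·0, αω(v)=2·1, βω(u)=0·0; sum ≡ 0  ⇒  +1.
(a,b)_11: α=1, u≡5; β=1, v≡7 (mod 11); (5|11)=+1, (7|11)=-1; sign (−1)^1·+1^1·-1^1 = +1.
Every local symbol is +1, so the conic 2233·x² + 29029·y² = z² has ℚ_v-points for all v and hence a ℚ-point; (a, b / ℚ) ≅ M_2(ℚ).

[]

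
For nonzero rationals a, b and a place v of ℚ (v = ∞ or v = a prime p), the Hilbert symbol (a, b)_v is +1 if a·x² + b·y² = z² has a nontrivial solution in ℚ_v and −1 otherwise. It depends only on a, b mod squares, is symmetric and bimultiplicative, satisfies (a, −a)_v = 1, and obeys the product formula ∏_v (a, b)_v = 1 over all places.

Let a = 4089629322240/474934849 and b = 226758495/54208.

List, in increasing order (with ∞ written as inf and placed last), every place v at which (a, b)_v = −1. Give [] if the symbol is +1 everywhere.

[7, 17]

Mod squares: a ≡ 19635, b ≡ 1785. Check v ∈ {∞, 2, 3, 5, 7, 11, 17, 19, 23, 31, 37, 41}.
v=∞: 19635 > 0 and 1785 > 0  ⇒  (a,b)_∞ = +1.
v=23: a=23^0·(≡16), b=23^2·(≡14) mod 23; (16|23)=+1, (14|23)=-1; (−1)^{0·2·11}·(+1)^2·(-1)^0 = +1.
v=7: a=7^1·(≡5), b=7^-1·(≡6) mod 7; (5|7)=-1, (6|7)=-1; (−1)^{1·-1·3}·(-1)^-1·(-1)^1 = -1.
v=37: a=37^-2·(≡7), b=37^0·(≡12) mod 37; (7|37)=+1, (12|37)=+1; (−1)^{-2·0·18}·(+1)^0·(+1)^-2 = +1.
v=41: a=41^2·(≡1), b=41^2·(≡35) mod 41; (1|41)=+1, (35|41)=-1; (−1)^{2·2·20}·(+1)^2·(-1)^2 = +1.
v=5: a=5^1·(≡2), b=5^1·(≡3) mod 5; (2|5)=-1, (3|5)=-1; (−1)^{1·1·2}·(-1)^1·(-1)^1 = +1.
v=31: a=31^-2·(≡26), b=31^0·(≡8) mod 31; (26|31)=-1, (8|31)=+1; (−1)^{-2·0·15}·(-1)^0·(+1)^-2 = +1.
v=2: v_2(a)=10, v_2(b)=-6; units ≡ 3, 1 (mod 8); ε·ε+αω+βω = 1·0+10·0+-6·1 ≡ 0  ⇒  (a,b)_2 = +1.
v=11: a=11^3·(≡4), b=11^-2·(≡5) mod 11; (4|11)=+1, (5|11)=+1; (−1)^{3·-2·5}·(+1)^-2·(+1)^3 = +1.
v=17: a=17^1·(≡16), b=17^1·(≡12) mod 17; (16|17)=+1, (12|17)=-1; (−1)^{1·1·8}·(+1)^1·(-1)^1 = -1.
v=3: a=3^1·(≡2), b=3^1·(≡1) mod 3; (2|3)=-1, (1|3)=+1; (−1)^{1·1·1}·(-1)^1·(+1)^1 = +1.
v=19: a=19^-2·(≡12), b=19^0·(≡12) mod 19; (12|19)=-1, (12|19)=-1; (−1)^{-2·0·9}·(-1)^0·(-1)^-2 = +1.
|Ram(19635, 1785)| = 2, even; anisotropic at {7, 17}.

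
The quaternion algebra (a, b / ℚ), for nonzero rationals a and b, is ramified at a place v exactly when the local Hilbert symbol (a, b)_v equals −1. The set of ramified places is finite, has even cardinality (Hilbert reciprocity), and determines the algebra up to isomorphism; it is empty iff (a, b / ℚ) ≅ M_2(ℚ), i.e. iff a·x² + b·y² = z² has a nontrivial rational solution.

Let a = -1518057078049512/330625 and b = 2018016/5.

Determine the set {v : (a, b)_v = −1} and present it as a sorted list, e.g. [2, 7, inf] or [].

[2, 3, 5, 11]

(a, b) ≡ (-42, 1430) mod (ℚ^×)²; places V = {2, 3, 5, 7, 11, 13, 23, ∞}.
(a,b)_13: α=4, u≡1; β=1, v≡5 (mod 13); (1|13)=+1, (5|13)=-1; sign (−1)^0·+1^1·-1^4 = +1.
(a,b)_2: α=3, β=5; u≡3, v≡3 (mod 8); ε(u)ε(v)=1·1, αω(v)=3·1, βω(u)=5·1; sum ≡ 1  ⇒  -1.
(a,b)_3: α=3, u≡1; β=2, v≡2 (mod 3); (1|3)=+1, (2|3)=-1; sign (−1)^0·+1^2·-1^3 = -1.
(a,b)_5: α=-4, u≡2; β=-1, v≡1 (mod 5); (2|5)=-1, (1|5)=+1; sign (−1)^0·-1^-1·+1^-4 = -1.
(a,b)_7: α=5, u≡4; β=2, v≡2 (mod 7); (4|7)=+1, (2|7)=+1; sign (−1)^0·+1^2·+1^5 = +1.
(a,b)_23: α=-2, u≡8; β=0, v≡13 (mod 23); (8|23)=+1, (13|23)=+1; sign (−1)^0·+1^0·+1^-2 = +1.
(a,b)_11: α=4, u≡10; β=1, v≡4 (mod 11); (10|11)=-1, (4|11)=+1; sign (−1)^0·-1^1·+1^4 = -1.
(a,b)_∞: sgn(-42)=−, sgn(1430)=+, so +1.
(-42, 1430 / ℚ) ramifies at {2, 3, 5, 11}: a division algebra.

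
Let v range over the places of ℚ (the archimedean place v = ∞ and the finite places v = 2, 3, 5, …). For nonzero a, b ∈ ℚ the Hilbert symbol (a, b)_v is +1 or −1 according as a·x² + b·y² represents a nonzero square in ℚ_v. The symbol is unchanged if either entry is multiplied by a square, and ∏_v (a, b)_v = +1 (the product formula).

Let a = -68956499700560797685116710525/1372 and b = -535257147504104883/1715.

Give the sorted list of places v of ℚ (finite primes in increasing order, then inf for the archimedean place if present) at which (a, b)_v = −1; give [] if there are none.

Mod squares: a ≡ -667667, b ≡ -23345. Check v ∈ {∞, 2, 3, 5, 7, 11, 13, 23, 29}.
v=7: a=7^-3·(≡4), b=7^-3·(≡2) mod 7; (4|7)=+1, (2|7)=+1; (−1)^{-3·-3·3}·(+1)^-3·(+1)^-3 = -1.
v=13: a=13^3·(≡4), b=13^2·(≡10) mod 13; (4|13)=+1, (10|13)=+1; (−1)^{3·2·6}·(+1)^2·(+1)^3 = +1.
v=∞: -667667 < 0 and -23345 < 0  ⇒  (a,b)_∞ = -1.
v=5: a=5^2·(≡2), b=5^-1·(≡4) mod 5; (2|5)=-1, (4|5)=+1; (−1)^{2·-1·2}·(-1)^-1·(+1)^2 = -1.
v=3: a=3^10·(≡1), b=3^6·(≡1) mod 3; (1|3)=+1, (1|3)=+1; (−1)^{10·6·1}·(+1)^6·(+1)^10 = +1.
v=29: a=29^5·(≡14), b=29^3·(≡28) mod 29; (14|29)=-1, (28|29)=+1; (−1)^{5·3·14}·(-1)^3·(+1)^5 = -1.
v=2: v_2(a)=-2, v_2(b)=0; units ≡ 5, 7 (mod 8); ε·ε+αω+βω = 0·1+-2·0+0·1 ≡ 0  ⇒  (a,b)_2 = +1.
v=23: a=23^5·(≡10), b=23^3·(≡21) mod 23; (10|23)=-1, (21|23)=-1; (−1)^{5·3·11}·(-1)^3·(-1)^5 = -1.
v=11: a=11^5·(≡3), b=11^4·(≡2) mod 11; (3|11)=+1, (2|11)=-1; (−1)^{5·4·5}·(+1)^4·(-1)^5 = -1.
Ram(-667667, -23345) = {5, 7, 11, 23, 29, ∞}; no ℚ_5-point on the conic.

[5, 7, 11, 23, 29, inf]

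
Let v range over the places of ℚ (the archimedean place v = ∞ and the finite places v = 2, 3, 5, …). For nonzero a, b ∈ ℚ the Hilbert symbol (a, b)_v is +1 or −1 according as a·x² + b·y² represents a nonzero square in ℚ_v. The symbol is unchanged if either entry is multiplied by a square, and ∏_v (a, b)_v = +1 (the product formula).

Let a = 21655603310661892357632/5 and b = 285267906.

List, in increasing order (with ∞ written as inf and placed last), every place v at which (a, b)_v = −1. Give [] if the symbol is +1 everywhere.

[2, 7]

(a, b) ≡ (2310, 66) mod (ℚ^×)²; places V = {2, 3, 5, 7, 11, ∞}.
(a,b)_∞: sgn(2310)=+, sgn(66)=+, so +1.
(a,b)_3: α=17, u≡2; β=7, v≡1 (mod 3); (2|3)=-1, (1|3)=+1; sign (−1)^1·-1^7·+1^17 = +1.
(a,b)_2: α=9, β=1; u≡3, v≡1 (mod 8); ε(u)ε(v)=1·0, αω(v)=9·0, βω(u)=1·1; sum ≡ 1  ⇒  -1.
(a,b)_5: α=-1, u≡2; β=0, v≡1 (mod 5); (2|5)=-1, (1|5)=+1; sign (−1)^0·-1^0·+1^-1 = +1.
(a,b)_7: α=5, u≡4; β=2, v≡6 (mod 7); (4|7)=+1, (6|7)=-1; sign (−1)^0·+1^2·-1^5 = -1.
(a,b)_11: α=7, u≡9; β=3, v≡2 (mod 11); (9|11)=+1, (2|11)=-1; sign (−1)^1·+1^3·-1^7 = +1.
Ram(2310, 66) = {2, 7}; no ℚ_2-point on the conic.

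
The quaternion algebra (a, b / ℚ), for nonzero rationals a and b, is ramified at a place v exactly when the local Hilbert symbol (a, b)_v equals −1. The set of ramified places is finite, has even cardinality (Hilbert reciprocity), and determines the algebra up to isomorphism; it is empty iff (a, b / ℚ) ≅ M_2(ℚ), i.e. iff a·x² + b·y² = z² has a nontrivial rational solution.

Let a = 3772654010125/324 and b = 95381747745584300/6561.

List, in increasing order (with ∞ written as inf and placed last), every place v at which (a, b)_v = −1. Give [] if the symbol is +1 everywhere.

[5, 7, 11, 17]

(a, b) ≡ (5005, 1547) mod (ℚ^×)²; places V = {2, 3, 5, 7, 11, 13, 17, 19, ∞}.
(a,b)_2: α=-2, β=2; u≡5, v≡3 (mod 8); ε(u)ε(v)=0·1, αω(v)=-2·1, βω(u)=2·1; sum ≡ 0  ⇒  +1.
(a,b)_13: α=1, u≡5; β=3, v≡5 (mod 13); (5|13)=-1, (5|13)=-1; sign (−1)^0·-1^3·-1^1 = +1.
(a,b)_11: α=1, u≡3; β=2, v≡7 (mod 11); (3|11)=+1, (7|11)=-1; sign (−1)^0·+1^2·-1^1 = -1.
(a,b)_5: α=3, u≡4; β=2, v≡2 (mod 5); (4|5)=+1, (2|5)=-1; sign (−1)^0·+1^2·-1^3 = -1.
(a,b)_∞: sgn(5005)=+, sgn(1547)=+, so +1.
(a,b)_3: α=-4, u≡1; β=-8, v≡2 (mod 3); (1|3)=+1, (2|3)=-1; sign (−1)^0·+1^-8·-1^-4 = +1.
(a,b)_17: α=4, u≡3; β=5, v≡6 (mod 17); (3|17)=-1, (6|17)=-1; sign (−1)^0·-1^5·-1^4 = -1.
(a,b)_7: α=1, u≡4; β=1, v≡2 (mod 7); (4|7)=+1, (2|7)=+1; sign (−1)^1·+1^1·+1^1 = -1.
(a,b)_19: α=2, u≡8; β=2, v≡14 (mod 19); (8|19)=-1, (14|19)=-1; sign (−1)^0·-1^2·-1^2 = +1.
|Ram(5005, 1547)| = 4, even; anisotropic at {5, 7, 11, 17}.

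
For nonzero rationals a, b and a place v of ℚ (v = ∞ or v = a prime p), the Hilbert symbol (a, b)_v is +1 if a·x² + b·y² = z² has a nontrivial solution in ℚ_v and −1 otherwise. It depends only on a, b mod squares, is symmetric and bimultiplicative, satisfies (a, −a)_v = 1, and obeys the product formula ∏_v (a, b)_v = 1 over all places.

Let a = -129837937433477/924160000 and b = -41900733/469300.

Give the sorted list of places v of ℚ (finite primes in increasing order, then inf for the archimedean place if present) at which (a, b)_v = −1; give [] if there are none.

[2, 13, 23, inf]

Mod squares: a ≡ -2093, b ≡ -15249. Check v ∈ {∞, 2, 3, 5, 7, 13, 17, 19, 23}.
v=7: a=7^5·(≡2), b=7^2·(≡4) mod 7; (2|7)=+1, (4|7)=+1; (−1)^{5·2·3}·(+1)^2·(+1)^5 = +1.
v=13: a=13^3·(≡2), b=13^-1·(≡4) mod 13; (2|13)=-1, (4|13)=+1; (−1)^{3·-1·6}·(-1)^-1·(+1)^3 = -1.
v=19: a=19^-2·(≡16), b=19^-2·(≡3) mod 19; (16|19)=+1, (3|19)=-1; (−1)^{-2·-2·9}·(+1)^-2·(-1)^-2 = +1.
v=23: a=23^3·(≡3), b=23^1·(≡16) mod 23; (3|23)=+1, (16|23)=+1; (−1)^{3·1·11}·(+1)^1·(+1)^3 = -1.
v=2: v_2(a)=-12, v_2(b)=-2; units ≡ 3, 7 (mod 8); ε·ε+αω+βω = 1·1+-12·0+-2·1 ≡ 1  ⇒  (a,b)_2 = -1.
v=5: a=5^-4·(≡3), b=5^-2·(≡1) mod 5; (3|5)=-1, (1|5)=+1; (−1)^{-4·-2·2}·(-1)^-2·(+1)^-4 = +1.
v=17: a=17^2·(≡1), b=17^1·(≡2) mod 17; (1|17)=+1, (2|17)=+1; (−1)^{2·1·8}·(+1)^1·(+1)^2 = +1.
v=∞: -2093 < 0 and -15249 < 0  ⇒  (a,b)_∞ = -1.
v=3: a=3^0·(≡1), b=3^7·(≡2) mod 3; (1|3)=+1, (2|3)=-1; (−1)^{0·7·1}·(+1)^7·(-1)^0 = +1.
Ram(-2093, -15249) = {2, 13, 23, ∞}; no ℚ_2-point on the conic.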